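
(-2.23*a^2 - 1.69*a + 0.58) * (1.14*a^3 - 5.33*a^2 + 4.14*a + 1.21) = -2.5422*a^5 + 9.9593*a^4 + 0.4367*a^3 - 12.7863*a^2 + 0.3563*a + 0.7018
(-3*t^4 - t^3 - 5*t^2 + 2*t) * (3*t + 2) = -9*t^5 - 9*t^4 - 17*t^3 - 4*t^2 + 4*t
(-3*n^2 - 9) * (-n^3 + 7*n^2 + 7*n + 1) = 3*n^5 - 21*n^4 - 12*n^3 - 66*n^2 - 63*n - 9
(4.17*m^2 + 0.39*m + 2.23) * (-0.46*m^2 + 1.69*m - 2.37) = -1.9182*m^4 + 6.8679*m^3 - 10.2496*m^2 + 2.8444*m - 5.2851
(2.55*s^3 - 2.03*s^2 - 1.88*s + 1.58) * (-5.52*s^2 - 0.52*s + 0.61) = -14.076*s^5 + 9.8796*s^4 + 12.9887*s^3 - 8.9823*s^2 - 1.9684*s + 0.9638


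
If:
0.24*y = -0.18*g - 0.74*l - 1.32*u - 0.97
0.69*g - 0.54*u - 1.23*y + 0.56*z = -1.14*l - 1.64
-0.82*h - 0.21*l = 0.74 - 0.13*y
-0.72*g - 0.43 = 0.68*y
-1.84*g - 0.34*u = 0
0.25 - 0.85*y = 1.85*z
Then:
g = -0.09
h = -0.49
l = -1.94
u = 0.46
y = -0.54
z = 0.38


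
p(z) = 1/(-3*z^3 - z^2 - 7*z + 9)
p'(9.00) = 0.00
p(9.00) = 0.00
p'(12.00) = 0.00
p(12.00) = 0.00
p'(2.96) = 0.01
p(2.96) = -0.01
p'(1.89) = 0.05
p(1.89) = -0.04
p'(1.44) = 0.19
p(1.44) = -0.08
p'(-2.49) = 0.01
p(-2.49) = 0.02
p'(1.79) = 0.07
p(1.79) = -0.04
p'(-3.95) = 0.00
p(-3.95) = 0.00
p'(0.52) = 0.48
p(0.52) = 0.21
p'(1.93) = 0.05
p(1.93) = -0.03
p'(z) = (9*z^2 + 2*z + 7)/(-3*z^3 - z^2 - 7*z + 9)^2 = (9*z^2 + 2*z + 7)/(3*z^3 + z^2 + 7*z - 9)^2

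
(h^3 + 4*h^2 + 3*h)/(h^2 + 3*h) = h + 1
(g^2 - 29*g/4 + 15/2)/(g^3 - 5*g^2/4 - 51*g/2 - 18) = (4*g - 5)/(4*g^2 + 19*g + 12)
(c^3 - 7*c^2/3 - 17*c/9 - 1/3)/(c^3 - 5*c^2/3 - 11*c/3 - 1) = (c + 1/3)/(c + 1)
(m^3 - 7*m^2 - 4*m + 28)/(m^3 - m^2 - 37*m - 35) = (m^2 - 4)/(m^2 + 6*m + 5)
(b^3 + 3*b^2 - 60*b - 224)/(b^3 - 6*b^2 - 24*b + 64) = (b + 7)/(b - 2)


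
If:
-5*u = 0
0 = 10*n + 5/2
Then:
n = -1/4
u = 0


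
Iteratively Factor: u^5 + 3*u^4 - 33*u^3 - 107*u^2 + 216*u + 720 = (u - 3)*(u^4 + 6*u^3 - 15*u^2 - 152*u - 240) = (u - 3)*(u + 4)*(u^3 + 2*u^2 - 23*u - 60) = (u - 3)*(u + 3)*(u + 4)*(u^2 - u - 20) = (u - 5)*(u - 3)*(u + 3)*(u + 4)*(u + 4)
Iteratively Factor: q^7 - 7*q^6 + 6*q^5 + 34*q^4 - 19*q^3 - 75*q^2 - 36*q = (q - 3)*(q^6 - 4*q^5 - 6*q^4 + 16*q^3 + 29*q^2 + 12*q) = (q - 3)*(q + 1)*(q^5 - 5*q^4 - q^3 + 17*q^2 + 12*q) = (q - 4)*(q - 3)*(q + 1)*(q^4 - q^3 - 5*q^2 - 3*q) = (q - 4)*(q - 3)*(q + 1)^2*(q^3 - 2*q^2 - 3*q) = (q - 4)*(q - 3)^2*(q + 1)^2*(q^2 + q) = (q - 4)*(q - 3)^2*(q + 1)^3*(q)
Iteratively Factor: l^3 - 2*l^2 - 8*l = (l - 4)*(l^2 + 2*l) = (l - 4)*(l + 2)*(l)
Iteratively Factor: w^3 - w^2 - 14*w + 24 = (w + 4)*(w^2 - 5*w + 6) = (w - 3)*(w + 4)*(w - 2)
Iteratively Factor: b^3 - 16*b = (b - 4)*(b^2 + 4*b) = b*(b - 4)*(b + 4)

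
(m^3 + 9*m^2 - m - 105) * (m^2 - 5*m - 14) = m^5 + 4*m^4 - 60*m^3 - 226*m^2 + 539*m + 1470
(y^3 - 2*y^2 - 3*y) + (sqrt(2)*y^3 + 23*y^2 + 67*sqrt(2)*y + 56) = y^3 + sqrt(2)*y^3 + 21*y^2 - 3*y + 67*sqrt(2)*y + 56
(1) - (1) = 0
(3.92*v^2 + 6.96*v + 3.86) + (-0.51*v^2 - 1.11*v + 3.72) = 3.41*v^2 + 5.85*v + 7.58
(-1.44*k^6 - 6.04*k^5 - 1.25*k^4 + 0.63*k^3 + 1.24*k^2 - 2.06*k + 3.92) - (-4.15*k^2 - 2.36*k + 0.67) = -1.44*k^6 - 6.04*k^5 - 1.25*k^4 + 0.63*k^3 + 5.39*k^2 + 0.3*k + 3.25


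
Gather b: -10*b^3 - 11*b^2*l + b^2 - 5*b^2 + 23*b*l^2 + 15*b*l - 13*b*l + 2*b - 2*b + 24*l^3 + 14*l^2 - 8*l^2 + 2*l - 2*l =-10*b^3 + b^2*(-11*l - 4) + b*(23*l^2 + 2*l) + 24*l^3 + 6*l^2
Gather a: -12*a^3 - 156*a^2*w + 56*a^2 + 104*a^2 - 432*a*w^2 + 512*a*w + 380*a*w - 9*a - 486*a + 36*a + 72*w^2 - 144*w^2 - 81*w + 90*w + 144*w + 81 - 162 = -12*a^3 + a^2*(160 - 156*w) + a*(-432*w^2 + 892*w - 459) - 72*w^2 + 153*w - 81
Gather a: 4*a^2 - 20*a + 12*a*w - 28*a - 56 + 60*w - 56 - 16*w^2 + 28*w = 4*a^2 + a*(12*w - 48) - 16*w^2 + 88*w - 112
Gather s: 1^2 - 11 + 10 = 0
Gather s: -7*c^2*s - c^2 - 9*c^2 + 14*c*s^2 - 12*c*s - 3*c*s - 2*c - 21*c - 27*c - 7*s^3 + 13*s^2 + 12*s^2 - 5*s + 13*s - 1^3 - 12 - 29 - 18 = -10*c^2 - 50*c - 7*s^3 + s^2*(14*c + 25) + s*(-7*c^2 - 15*c + 8) - 60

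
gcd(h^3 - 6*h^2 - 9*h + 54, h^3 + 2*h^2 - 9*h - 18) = h^2 - 9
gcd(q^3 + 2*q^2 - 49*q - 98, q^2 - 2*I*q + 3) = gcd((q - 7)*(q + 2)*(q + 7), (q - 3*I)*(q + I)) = 1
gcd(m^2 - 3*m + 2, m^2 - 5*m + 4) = m - 1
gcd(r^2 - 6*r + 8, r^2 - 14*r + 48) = 1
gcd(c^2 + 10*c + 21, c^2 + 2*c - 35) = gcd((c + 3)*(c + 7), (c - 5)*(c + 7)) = c + 7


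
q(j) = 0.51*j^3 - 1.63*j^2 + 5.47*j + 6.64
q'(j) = 1.53*j^2 - 3.26*j + 5.47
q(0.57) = 9.32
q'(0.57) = 4.11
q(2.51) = 18.17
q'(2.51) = 6.93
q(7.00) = 139.99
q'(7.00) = 57.62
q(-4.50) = -97.46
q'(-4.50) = 51.12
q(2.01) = 15.19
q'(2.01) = 5.10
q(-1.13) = -2.36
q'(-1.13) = 11.11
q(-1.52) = -7.23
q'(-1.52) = 13.96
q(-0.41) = 4.09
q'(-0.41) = 7.06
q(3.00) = 22.15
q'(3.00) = 9.46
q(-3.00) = -38.21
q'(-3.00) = 29.02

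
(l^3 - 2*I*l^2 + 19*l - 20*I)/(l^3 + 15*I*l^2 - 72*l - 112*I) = (l^2 - 6*I*l - 5)/(l^2 + 11*I*l - 28)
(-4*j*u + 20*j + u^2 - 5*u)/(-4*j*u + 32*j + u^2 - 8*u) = (u - 5)/(u - 8)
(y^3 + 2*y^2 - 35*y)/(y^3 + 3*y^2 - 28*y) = (y - 5)/(y - 4)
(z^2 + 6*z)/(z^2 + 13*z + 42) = z/(z + 7)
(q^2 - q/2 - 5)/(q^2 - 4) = (q - 5/2)/(q - 2)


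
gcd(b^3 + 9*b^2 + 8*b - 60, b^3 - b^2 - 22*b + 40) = b^2 + 3*b - 10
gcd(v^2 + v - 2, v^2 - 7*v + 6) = v - 1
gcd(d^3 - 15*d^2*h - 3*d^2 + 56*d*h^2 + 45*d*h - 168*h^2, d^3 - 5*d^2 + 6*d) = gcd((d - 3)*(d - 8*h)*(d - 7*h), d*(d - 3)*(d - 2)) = d - 3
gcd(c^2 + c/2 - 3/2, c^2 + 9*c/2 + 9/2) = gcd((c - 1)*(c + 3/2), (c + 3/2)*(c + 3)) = c + 3/2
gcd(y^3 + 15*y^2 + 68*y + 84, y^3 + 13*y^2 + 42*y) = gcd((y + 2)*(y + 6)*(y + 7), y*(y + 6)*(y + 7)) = y^2 + 13*y + 42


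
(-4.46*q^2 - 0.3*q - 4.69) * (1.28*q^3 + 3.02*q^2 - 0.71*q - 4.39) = -5.7088*q^5 - 13.8532*q^4 - 3.7426*q^3 + 5.6286*q^2 + 4.6469*q + 20.5891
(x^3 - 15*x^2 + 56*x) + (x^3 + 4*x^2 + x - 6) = 2*x^3 - 11*x^2 + 57*x - 6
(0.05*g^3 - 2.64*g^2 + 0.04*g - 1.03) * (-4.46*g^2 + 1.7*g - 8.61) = -0.223*g^5 + 11.8594*g^4 - 5.0969*g^3 + 27.3922*g^2 - 2.0954*g + 8.8683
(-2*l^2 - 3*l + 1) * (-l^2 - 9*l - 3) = 2*l^4 + 21*l^3 + 32*l^2 - 3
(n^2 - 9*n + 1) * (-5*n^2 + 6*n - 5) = -5*n^4 + 51*n^3 - 64*n^2 + 51*n - 5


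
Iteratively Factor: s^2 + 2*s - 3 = (s + 3)*(s - 1)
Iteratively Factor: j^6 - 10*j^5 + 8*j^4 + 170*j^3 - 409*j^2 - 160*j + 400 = (j - 1)*(j^5 - 9*j^4 - j^3 + 169*j^2 - 240*j - 400) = (j - 5)*(j - 1)*(j^4 - 4*j^3 - 21*j^2 + 64*j + 80) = (j - 5)*(j - 4)*(j - 1)*(j^3 - 21*j - 20) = (j - 5)*(j - 4)*(j - 1)*(j + 4)*(j^2 - 4*j - 5) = (j - 5)^2*(j - 4)*(j - 1)*(j + 4)*(j + 1)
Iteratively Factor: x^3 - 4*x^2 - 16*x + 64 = (x - 4)*(x^2 - 16) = (x - 4)^2*(x + 4)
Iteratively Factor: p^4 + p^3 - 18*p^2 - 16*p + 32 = (p - 4)*(p^3 + 5*p^2 + 2*p - 8) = (p - 4)*(p + 2)*(p^2 + 3*p - 4) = (p - 4)*(p - 1)*(p + 2)*(p + 4)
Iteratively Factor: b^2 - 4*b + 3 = (b - 1)*(b - 3)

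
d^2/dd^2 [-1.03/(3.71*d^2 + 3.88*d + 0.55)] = (28.354046*d^2 + 29.653288*d - 1.03*(7.42*d + 3.88)*(14.84*d + 7.76) + 4.20343)/(3.71*d^2 + 3.88*d + 0.55)^3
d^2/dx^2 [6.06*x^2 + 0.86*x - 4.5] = 12.1200000000000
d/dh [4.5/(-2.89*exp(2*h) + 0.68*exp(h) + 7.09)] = (26.01*exp(h) - 3.06)*exp(h)/(-2.89*exp(2*h) + 0.68*exp(h) + 7.09)^2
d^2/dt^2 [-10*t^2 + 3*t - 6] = -20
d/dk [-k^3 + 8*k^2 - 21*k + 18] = -3*k^2 + 16*k - 21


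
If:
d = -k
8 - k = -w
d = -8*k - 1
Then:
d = 1/7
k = -1/7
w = -57/7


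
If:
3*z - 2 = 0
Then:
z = 2/3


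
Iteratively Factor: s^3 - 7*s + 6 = (s + 3)*(s^2 - 3*s + 2) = (s - 2)*(s + 3)*(s - 1)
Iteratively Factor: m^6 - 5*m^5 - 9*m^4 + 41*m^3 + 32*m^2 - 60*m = (m - 3)*(m^5 - 2*m^4 - 15*m^3 - 4*m^2 + 20*m) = (m - 3)*(m - 1)*(m^4 - m^3 - 16*m^2 - 20*m) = m*(m - 3)*(m - 1)*(m^3 - m^2 - 16*m - 20) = m*(m - 3)*(m - 1)*(m + 2)*(m^2 - 3*m - 10) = m*(m - 5)*(m - 3)*(m - 1)*(m + 2)*(m + 2)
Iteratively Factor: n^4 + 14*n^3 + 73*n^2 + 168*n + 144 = (n + 3)*(n^3 + 11*n^2 + 40*n + 48) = (n + 3)*(n + 4)*(n^2 + 7*n + 12) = (n + 3)*(n + 4)^2*(n + 3)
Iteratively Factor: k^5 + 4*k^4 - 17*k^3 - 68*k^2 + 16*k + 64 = (k + 1)*(k^4 + 3*k^3 - 20*k^2 - 48*k + 64) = (k - 4)*(k + 1)*(k^3 + 7*k^2 + 8*k - 16) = (k - 4)*(k + 1)*(k + 4)*(k^2 + 3*k - 4) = (k - 4)*(k + 1)*(k + 4)^2*(k - 1)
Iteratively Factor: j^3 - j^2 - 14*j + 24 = (j - 2)*(j^2 + j - 12) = (j - 2)*(j + 4)*(j - 3)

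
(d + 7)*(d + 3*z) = d^2 + 3*d*z + 7*d + 21*z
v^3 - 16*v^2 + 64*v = v*(v - 8)^2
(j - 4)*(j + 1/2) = j^2 - 7*j/2 - 2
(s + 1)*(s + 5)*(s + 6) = s^3 + 12*s^2 + 41*s + 30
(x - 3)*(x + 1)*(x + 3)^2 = x^4 + 4*x^3 - 6*x^2 - 36*x - 27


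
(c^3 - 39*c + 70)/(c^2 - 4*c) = (c^3 - 39*c + 70)/(c*(c - 4))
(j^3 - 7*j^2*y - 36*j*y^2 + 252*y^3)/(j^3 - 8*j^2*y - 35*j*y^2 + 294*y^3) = (-j + 6*y)/(-j + 7*y)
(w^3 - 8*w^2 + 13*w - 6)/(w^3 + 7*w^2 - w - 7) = (w^2 - 7*w + 6)/(w^2 + 8*w + 7)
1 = 1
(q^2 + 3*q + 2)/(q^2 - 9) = (q^2 + 3*q + 2)/(q^2 - 9)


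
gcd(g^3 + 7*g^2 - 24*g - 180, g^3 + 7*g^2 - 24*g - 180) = g^3 + 7*g^2 - 24*g - 180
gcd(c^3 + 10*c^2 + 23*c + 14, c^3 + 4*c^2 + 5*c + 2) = c^2 + 3*c + 2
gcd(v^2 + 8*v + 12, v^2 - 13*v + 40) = 1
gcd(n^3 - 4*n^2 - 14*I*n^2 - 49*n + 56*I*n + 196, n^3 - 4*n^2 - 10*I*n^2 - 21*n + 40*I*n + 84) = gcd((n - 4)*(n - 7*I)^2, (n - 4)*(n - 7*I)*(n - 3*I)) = n^2 + n*(-4 - 7*I) + 28*I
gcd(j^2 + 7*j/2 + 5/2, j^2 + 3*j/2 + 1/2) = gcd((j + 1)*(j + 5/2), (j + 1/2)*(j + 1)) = j + 1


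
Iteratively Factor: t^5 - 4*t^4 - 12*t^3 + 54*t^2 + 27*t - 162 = (t - 3)*(t^4 - t^3 - 15*t^2 + 9*t + 54) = (t - 3)*(t + 3)*(t^3 - 4*t^2 - 3*t + 18) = (t - 3)^2*(t + 3)*(t^2 - t - 6) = (t - 3)^3*(t + 3)*(t + 2)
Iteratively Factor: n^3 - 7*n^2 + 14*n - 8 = (n - 4)*(n^2 - 3*n + 2) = (n - 4)*(n - 1)*(n - 2)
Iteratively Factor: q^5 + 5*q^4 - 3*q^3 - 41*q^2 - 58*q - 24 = (q - 3)*(q^4 + 8*q^3 + 21*q^2 + 22*q + 8) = (q - 3)*(q + 4)*(q^3 + 4*q^2 + 5*q + 2) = (q - 3)*(q + 2)*(q + 4)*(q^2 + 2*q + 1) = (q - 3)*(q + 1)*(q + 2)*(q + 4)*(q + 1)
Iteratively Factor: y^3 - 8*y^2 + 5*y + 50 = (y - 5)*(y^2 - 3*y - 10) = (y - 5)^2*(y + 2)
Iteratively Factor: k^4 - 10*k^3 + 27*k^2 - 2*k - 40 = (k - 4)*(k^3 - 6*k^2 + 3*k + 10) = (k - 4)*(k + 1)*(k^2 - 7*k + 10) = (k - 5)*(k - 4)*(k + 1)*(k - 2)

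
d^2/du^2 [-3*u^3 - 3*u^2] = -18*u - 6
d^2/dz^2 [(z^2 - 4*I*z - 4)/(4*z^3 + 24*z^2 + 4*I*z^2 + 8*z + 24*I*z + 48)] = (z^6 - 12*I*z^5 + z^4*(-18 - 90*I) + z^3*(-258 - 202*I) + z^2*(-660 + 36*I) + z*(-72 + 408*I) + 272 + 48*I)/(2*z^9 + z^8*(36 + 6*I) + z^7*(222 + 108*I) + z^6*(540 + 670*I) + z^5*(660 + 1692*I) + z^4*(1512 + 2400*I) + z^3*(1312 + 5184*I) + z^2*(2880 + 2592*I) + z*(1728 + 5184*I) + 3456)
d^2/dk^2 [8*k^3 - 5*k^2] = 48*k - 10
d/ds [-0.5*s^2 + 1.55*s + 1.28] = 1.55 - 1.0*s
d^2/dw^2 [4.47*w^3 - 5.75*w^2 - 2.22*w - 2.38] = 26.82*w - 11.5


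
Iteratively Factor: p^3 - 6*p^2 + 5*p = (p - 5)*(p^2 - p) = p*(p - 5)*(p - 1)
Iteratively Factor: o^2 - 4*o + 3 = (o - 1)*(o - 3)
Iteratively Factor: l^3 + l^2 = (l)*(l^2 + l) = l*(l + 1)*(l)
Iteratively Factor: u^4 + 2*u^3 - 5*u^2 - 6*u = (u)*(u^3 + 2*u^2 - 5*u - 6) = u*(u + 1)*(u^2 + u - 6) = u*(u + 1)*(u + 3)*(u - 2)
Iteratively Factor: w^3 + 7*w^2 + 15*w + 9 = (w + 1)*(w^2 + 6*w + 9) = (w + 1)*(w + 3)*(w + 3)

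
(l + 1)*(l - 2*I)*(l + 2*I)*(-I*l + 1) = -I*l^4 + l^3 - I*l^3 + l^2 - 4*I*l^2 + 4*l - 4*I*l + 4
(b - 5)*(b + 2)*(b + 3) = b^3 - 19*b - 30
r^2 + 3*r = r*(r + 3)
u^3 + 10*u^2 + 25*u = u*(u + 5)^2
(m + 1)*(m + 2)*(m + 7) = m^3 + 10*m^2 + 23*m + 14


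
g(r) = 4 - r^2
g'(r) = -2*r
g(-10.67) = -109.85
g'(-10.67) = 21.34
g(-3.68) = -9.54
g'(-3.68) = 7.36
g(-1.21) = 2.54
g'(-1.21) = 2.42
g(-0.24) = 3.94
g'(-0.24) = 0.48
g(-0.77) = 3.41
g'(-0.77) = 1.54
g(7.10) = -46.41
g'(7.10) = -14.20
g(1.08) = 2.83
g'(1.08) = -2.16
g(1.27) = 2.39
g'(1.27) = -2.54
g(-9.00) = -77.00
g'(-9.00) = 18.00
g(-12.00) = -140.00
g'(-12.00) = 24.00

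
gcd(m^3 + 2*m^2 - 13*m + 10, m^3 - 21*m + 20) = m^2 + 4*m - 5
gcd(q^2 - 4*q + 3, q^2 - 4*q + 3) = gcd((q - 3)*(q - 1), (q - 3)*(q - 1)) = q^2 - 4*q + 3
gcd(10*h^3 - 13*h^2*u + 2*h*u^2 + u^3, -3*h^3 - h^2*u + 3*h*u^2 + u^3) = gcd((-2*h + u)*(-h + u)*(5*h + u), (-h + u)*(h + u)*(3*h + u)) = -h + u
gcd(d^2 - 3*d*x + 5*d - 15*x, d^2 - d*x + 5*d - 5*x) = d + 5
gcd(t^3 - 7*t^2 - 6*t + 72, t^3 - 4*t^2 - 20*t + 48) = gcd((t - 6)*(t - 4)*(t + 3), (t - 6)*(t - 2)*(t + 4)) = t - 6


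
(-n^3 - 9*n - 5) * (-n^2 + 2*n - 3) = n^5 - 2*n^4 + 12*n^3 - 13*n^2 + 17*n + 15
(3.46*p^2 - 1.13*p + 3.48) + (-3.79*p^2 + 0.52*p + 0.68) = -0.33*p^2 - 0.61*p + 4.16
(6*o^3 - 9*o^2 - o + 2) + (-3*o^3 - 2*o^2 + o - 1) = 3*o^3 - 11*o^2 + 1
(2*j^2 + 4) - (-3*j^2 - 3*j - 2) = 5*j^2 + 3*j + 6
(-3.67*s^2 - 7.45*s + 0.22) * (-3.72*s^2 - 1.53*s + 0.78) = 13.6524*s^4 + 33.3291*s^3 + 7.7175*s^2 - 6.1476*s + 0.1716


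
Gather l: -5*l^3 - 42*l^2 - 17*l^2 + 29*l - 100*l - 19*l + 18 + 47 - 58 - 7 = -5*l^3 - 59*l^2 - 90*l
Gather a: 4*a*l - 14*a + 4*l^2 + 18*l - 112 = a*(4*l - 14) + 4*l^2 + 18*l - 112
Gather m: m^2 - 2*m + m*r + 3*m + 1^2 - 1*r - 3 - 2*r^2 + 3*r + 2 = m^2 + m*(r + 1) - 2*r^2 + 2*r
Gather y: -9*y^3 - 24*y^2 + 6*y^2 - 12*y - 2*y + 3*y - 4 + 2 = -9*y^3 - 18*y^2 - 11*y - 2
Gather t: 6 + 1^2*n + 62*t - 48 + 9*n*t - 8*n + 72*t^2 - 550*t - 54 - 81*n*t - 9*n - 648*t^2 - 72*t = -16*n - 576*t^2 + t*(-72*n - 560) - 96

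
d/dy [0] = 0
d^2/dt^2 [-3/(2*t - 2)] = -3/(t - 1)^3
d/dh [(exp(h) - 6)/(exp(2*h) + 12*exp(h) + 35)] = (-2*(exp(h) - 6)*(exp(h) + 6) + exp(2*h) + 12*exp(h) + 35)*exp(h)/(exp(2*h) + 12*exp(h) + 35)^2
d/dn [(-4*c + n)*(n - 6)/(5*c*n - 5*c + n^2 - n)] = ((4*c - n)*(n - 6)*(5*c + 2*n - 1) + 2*(-2*c + n - 3)*(5*c*n - 5*c + n^2 - n))/(5*c*n - 5*c + n^2 - n)^2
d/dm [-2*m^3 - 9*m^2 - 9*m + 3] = -6*m^2 - 18*m - 9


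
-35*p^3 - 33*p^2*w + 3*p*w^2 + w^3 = (-5*p + w)*(p + w)*(7*p + w)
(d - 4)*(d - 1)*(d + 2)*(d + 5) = d^4 + 2*d^3 - 21*d^2 - 22*d + 40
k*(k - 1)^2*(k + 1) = k^4 - k^3 - k^2 + k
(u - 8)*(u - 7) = u^2 - 15*u + 56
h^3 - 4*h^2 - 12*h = h*(h - 6)*(h + 2)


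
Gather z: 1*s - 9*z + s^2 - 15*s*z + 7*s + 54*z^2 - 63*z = s^2 + 8*s + 54*z^2 + z*(-15*s - 72)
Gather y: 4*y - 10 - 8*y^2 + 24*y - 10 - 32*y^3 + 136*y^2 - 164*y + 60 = -32*y^3 + 128*y^2 - 136*y + 40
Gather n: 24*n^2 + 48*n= 24*n^2 + 48*n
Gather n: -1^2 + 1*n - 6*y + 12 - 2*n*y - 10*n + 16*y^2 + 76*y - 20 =n*(-2*y - 9) + 16*y^2 + 70*y - 9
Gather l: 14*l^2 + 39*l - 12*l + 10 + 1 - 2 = 14*l^2 + 27*l + 9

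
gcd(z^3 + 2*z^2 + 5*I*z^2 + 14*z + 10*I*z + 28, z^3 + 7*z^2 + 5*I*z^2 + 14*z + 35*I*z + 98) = z^2 + 5*I*z + 14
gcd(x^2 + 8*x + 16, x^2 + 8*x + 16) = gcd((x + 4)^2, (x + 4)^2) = x^2 + 8*x + 16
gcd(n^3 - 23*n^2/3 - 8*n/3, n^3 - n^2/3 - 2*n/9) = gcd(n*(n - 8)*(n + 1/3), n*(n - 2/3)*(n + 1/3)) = n^2 + n/3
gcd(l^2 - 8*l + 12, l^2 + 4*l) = 1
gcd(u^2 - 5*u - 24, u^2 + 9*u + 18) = u + 3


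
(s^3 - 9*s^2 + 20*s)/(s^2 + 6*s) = (s^2 - 9*s + 20)/(s + 6)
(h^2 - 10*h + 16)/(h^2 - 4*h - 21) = (-h^2 + 10*h - 16)/(-h^2 + 4*h + 21)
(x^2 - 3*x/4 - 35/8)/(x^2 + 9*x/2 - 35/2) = (x + 7/4)/(x + 7)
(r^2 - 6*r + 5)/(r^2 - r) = (r - 5)/r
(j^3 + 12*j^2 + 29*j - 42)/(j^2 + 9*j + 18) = (j^2 + 6*j - 7)/(j + 3)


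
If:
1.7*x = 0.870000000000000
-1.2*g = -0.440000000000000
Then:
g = 0.37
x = 0.51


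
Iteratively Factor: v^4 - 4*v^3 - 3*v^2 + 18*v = (v - 3)*(v^3 - v^2 - 6*v) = (v - 3)^2*(v^2 + 2*v) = (v - 3)^2*(v + 2)*(v)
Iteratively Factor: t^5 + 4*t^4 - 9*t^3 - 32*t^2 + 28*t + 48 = (t + 1)*(t^4 + 3*t^3 - 12*t^2 - 20*t + 48) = (t - 2)*(t + 1)*(t^3 + 5*t^2 - 2*t - 24) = (t - 2)*(t + 1)*(t + 4)*(t^2 + t - 6) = (t - 2)*(t + 1)*(t + 3)*(t + 4)*(t - 2)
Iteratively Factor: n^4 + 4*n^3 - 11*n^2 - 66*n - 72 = (n + 3)*(n^3 + n^2 - 14*n - 24) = (n - 4)*(n + 3)*(n^2 + 5*n + 6) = (n - 4)*(n + 2)*(n + 3)*(n + 3)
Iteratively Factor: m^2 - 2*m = (m)*(m - 2)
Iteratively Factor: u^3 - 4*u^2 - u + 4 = (u + 1)*(u^2 - 5*u + 4) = (u - 4)*(u + 1)*(u - 1)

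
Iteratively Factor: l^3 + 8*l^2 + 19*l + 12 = (l + 1)*(l^2 + 7*l + 12) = (l + 1)*(l + 3)*(l + 4)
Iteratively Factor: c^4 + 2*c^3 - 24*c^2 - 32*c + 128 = (c + 4)*(c^3 - 2*c^2 - 16*c + 32) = (c - 2)*(c + 4)*(c^2 - 16) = (c - 2)*(c + 4)^2*(c - 4)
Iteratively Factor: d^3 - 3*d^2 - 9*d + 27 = (d - 3)*(d^2 - 9) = (d - 3)^2*(d + 3)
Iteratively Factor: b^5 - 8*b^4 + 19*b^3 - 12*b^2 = (b)*(b^4 - 8*b^3 + 19*b^2 - 12*b) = b*(b - 4)*(b^3 - 4*b^2 + 3*b) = b*(b - 4)*(b - 1)*(b^2 - 3*b) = b*(b - 4)*(b - 3)*(b - 1)*(b)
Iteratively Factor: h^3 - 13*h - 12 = (h + 1)*(h^2 - h - 12) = (h + 1)*(h + 3)*(h - 4)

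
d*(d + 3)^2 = d^3 + 6*d^2 + 9*d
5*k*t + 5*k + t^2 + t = (5*k + t)*(t + 1)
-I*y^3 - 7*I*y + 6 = (y - 3*I)*(y + 2*I)*(-I*y + 1)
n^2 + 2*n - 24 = (n - 4)*(n + 6)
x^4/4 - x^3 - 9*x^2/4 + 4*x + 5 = (x/2 + 1/2)*(x/2 + 1)*(x - 5)*(x - 2)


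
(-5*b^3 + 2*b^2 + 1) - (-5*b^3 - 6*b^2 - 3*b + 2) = 8*b^2 + 3*b - 1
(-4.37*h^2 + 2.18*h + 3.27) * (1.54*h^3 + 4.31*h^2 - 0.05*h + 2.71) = -6.7298*h^5 - 15.4775*h^4 + 14.6501*h^3 + 2.142*h^2 + 5.7443*h + 8.8617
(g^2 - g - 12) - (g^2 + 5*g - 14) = 2 - 6*g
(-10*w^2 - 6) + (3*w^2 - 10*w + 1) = -7*w^2 - 10*w - 5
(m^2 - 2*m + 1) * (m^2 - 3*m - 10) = m^4 - 5*m^3 - 3*m^2 + 17*m - 10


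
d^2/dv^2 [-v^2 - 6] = -2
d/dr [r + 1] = 1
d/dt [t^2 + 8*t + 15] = 2*t + 8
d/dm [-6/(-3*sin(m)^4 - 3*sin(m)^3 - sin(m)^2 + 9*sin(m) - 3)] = 6*(-12*sin(m)^3 - 9*sin(m)^2 - 2*sin(m) + 9)*cos(m)/(3*sin(m)^4 + 3*sin(m)^3 + sin(m)^2 - 9*sin(m) + 3)^2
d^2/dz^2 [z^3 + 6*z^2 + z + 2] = 6*z + 12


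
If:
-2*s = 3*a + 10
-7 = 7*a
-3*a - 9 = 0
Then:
No Solution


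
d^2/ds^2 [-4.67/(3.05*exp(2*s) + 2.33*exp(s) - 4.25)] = (-4.67*(6.1*exp(s) + 2.33)*(12.2*exp(s) + 4.66)*exp(s) + (56.974*exp(s) + 10.8811)*(3.05*exp(2*s) + 2.33*exp(s) - 4.25))*exp(s)/(3.05*exp(2*s) + 2.33*exp(s) - 4.25)^3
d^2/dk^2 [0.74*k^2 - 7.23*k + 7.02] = 1.48000000000000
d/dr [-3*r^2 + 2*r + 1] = 2 - 6*r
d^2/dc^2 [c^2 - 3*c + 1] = 2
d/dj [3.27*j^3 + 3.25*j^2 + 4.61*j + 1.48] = 9.81*j^2 + 6.5*j + 4.61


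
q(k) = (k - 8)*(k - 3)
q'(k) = 2*k - 11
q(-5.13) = 106.75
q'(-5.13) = -21.26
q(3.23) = -1.10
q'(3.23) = -4.54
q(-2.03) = 50.45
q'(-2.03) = -15.06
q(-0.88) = 34.45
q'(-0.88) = -12.76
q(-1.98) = 49.70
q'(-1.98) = -14.96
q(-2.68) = 60.66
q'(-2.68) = -16.36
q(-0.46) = 29.27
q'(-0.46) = -11.92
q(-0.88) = 34.45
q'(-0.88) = -12.76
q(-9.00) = 204.00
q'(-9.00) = -29.00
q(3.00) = 0.00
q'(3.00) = -5.00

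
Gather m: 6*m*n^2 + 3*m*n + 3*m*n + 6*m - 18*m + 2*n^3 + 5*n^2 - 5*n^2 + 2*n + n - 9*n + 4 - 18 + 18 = m*(6*n^2 + 6*n - 12) + 2*n^3 - 6*n + 4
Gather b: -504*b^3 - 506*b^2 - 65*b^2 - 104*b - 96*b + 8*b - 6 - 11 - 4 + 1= -504*b^3 - 571*b^2 - 192*b - 20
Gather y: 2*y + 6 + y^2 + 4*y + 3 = y^2 + 6*y + 9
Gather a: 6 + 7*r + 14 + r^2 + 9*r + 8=r^2 + 16*r + 28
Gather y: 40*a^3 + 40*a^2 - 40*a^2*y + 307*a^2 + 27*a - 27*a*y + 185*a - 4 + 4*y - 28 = 40*a^3 + 347*a^2 + 212*a + y*(-40*a^2 - 27*a + 4) - 32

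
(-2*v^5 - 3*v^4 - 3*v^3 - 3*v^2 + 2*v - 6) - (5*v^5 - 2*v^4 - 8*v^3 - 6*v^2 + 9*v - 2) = -7*v^5 - v^4 + 5*v^3 + 3*v^2 - 7*v - 4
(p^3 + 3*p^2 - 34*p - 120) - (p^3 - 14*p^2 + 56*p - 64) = 17*p^2 - 90*p - 56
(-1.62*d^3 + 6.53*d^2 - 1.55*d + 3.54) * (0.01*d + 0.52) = -0.0162*d^4 - 0.7771*d^3 + 3.3801*d^2 - 0.7706*d + 1.8408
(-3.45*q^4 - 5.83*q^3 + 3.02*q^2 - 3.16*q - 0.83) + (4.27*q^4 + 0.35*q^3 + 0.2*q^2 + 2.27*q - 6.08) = 0.819999999999999*q^4 - 5.48*q^3 + 3.22*q^2 - 0.89*q - 6.91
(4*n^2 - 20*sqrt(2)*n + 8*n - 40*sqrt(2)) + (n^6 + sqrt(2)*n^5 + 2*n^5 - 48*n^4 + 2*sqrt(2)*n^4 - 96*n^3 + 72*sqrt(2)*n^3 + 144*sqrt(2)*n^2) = n^6 + sqrt(2)*n^5 + 2*n^5 - 48*n^4 + 2*sqrt(2)*n^4 - 96*n^3 + 72*sqrt(2)*n^3 + 4*n^2 + 144*sqrt(2)*n^2 - 20*sqrt(2)*n + 8*n - 40*sqrt(2)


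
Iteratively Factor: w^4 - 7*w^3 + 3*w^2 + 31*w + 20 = (w - 4)*(w^3 - 3*w^2 - 9*w - 5) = (w - 5)*(w - 4)*(w^2 + 2*w + 1) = (w - 5)*(w - 4)*(w + 1)*(w + 1)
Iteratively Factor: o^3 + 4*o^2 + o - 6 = (o + 3)*(o^2 + o - 2) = (o - 1)*(o + 3)*(o + 2)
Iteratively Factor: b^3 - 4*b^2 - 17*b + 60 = (b - 3)*(b^2 - b - 20) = (b - 3)*(b + 4)*(b - 5)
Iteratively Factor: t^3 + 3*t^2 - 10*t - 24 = (t + 4)*(t^2 - t - 6) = (t + 2)*(t + 4)*(t - 3)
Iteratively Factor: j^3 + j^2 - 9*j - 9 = (j + 3)*(j^2 - 2*j - 3) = (j + 1)*(j + 3)*(j - 3)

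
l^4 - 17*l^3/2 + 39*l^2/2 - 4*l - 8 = (l - 4)^2*(l - 1)*(l + 1/2)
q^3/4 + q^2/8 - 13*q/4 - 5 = (q/4 + 1/2)*(q - 4)*(q + 5/2)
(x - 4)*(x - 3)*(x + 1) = x^3 - 6*x^2 + 5*x + 12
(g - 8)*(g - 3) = g^2 - 11*g + 24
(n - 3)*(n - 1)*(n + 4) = n^3 - 13*n + 12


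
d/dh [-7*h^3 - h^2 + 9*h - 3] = -21*h^2 - 2*h + 9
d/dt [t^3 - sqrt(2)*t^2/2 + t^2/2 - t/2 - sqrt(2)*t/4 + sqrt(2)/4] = 3*t^2 - sqrt(2)*t + t - 1/2 - sqrt(2)/4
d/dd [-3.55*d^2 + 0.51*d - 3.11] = 0.51 - 7.1*d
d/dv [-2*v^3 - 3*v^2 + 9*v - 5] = -6*v^2 - 6*v + 9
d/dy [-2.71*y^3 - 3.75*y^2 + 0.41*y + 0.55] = -8.13*y^2 - 7.5*y + 0.41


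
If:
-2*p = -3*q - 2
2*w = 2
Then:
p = 3*q/2 + 1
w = 1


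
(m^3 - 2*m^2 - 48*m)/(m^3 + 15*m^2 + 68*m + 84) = m*(m - 8)/(m^2 + 9*m + 14)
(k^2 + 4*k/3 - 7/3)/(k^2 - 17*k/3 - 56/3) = (k - 1)/(k - 8)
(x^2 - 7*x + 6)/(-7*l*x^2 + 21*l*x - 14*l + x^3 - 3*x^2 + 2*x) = (x - 6)/(-7*l*x + 14*l + x^2 - 2*x)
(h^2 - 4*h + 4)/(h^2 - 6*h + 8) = (h - 2)/(h - 4)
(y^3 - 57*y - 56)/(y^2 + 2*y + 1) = (y^2 - y - 56)/(y + 1)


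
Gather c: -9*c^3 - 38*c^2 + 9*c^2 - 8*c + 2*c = -9*c^3 - 29*c^2 - 6*c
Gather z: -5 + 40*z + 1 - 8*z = 32*z - 4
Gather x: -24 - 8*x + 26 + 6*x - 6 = -2*x - 4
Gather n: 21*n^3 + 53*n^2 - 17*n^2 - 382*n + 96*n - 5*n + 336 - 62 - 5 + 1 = 21*n^3 + 36*n^2 - 291*n + 270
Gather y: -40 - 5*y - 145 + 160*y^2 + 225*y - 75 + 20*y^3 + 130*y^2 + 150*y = 20*y^3 + 290*y^2 + 370*y - 260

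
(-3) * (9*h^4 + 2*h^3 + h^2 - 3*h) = -27*h^4 - 6*h^3 - 3*h^2 + 9*h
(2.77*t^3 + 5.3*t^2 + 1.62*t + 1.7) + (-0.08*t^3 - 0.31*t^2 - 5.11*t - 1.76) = 2.69*t^3 + 4.99*t^2 - 3.49*t - 0.0600000000000001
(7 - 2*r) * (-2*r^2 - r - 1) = 4*r^3 - 12*r^2 - 5*r - 7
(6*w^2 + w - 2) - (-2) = 6*w^2 + w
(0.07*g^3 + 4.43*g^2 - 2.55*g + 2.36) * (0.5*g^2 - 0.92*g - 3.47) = 0.035*g^5 + 2.1506*g^4 - 5.5935*g^3 - 11.8461*g^2 + 6.6773*g - 8.1892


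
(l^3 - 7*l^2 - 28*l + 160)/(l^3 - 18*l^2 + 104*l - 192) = (l + 5)/(l - 6)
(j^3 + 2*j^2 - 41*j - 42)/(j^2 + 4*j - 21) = (j^2 - 5*j - 6)/(j - 3)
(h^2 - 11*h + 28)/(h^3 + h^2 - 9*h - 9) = (h^2 - 11*h + 28)/(h^3 + h^2 - 9*h - 9)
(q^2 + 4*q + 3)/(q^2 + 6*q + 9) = (q + 1)/(q + 3)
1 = 1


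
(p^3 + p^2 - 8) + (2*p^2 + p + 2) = p^3 + 3*p^2 + p - 6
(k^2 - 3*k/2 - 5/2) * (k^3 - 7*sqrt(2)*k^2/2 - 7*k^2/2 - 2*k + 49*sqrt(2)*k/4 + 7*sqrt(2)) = k^5 - 5*k^4 - 7*sqrt(2)*k^4/2 + 3*k^3/4 + 35*sqrt(2)*k^3/2 - 21*sqrt(2)*k^2/8 + 47*k^2/4 - 329*sqrt(2)*k/8 + 5*k - 35*sqrt(2)/2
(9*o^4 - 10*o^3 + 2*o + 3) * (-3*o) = -27*o^5 + 30*o^4 - 6*o^2 - 9*o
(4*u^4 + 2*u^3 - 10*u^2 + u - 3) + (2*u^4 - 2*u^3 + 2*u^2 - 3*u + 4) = 6*u^4 - 8*u^2 - 2*u + 1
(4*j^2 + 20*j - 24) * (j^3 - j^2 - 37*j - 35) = 4*j^5 + 16*j^4 - 192*j^3 - 856*j^2 + 188*j + 840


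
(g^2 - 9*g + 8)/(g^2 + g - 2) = (g - 8)/(g + 2)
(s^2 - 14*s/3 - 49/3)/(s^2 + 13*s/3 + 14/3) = (s - 7)/(s + 2)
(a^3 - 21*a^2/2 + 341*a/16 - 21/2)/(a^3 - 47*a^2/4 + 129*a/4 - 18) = (a - 7/4)/(a - 3)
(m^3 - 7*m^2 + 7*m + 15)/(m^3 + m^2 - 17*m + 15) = (m^2 - 4*m - 5)/(m^2 + 4*m - 5)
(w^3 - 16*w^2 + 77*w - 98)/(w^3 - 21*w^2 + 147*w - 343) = (w - 2)/(w - 7)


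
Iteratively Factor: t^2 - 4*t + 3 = (t - 1)*(t - 3)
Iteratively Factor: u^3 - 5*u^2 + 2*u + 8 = (u + 1)*(u^2 - 6*u + 8) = (u - 2)*(u + 1)*(u - 4)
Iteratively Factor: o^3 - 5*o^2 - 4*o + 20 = (o - 5)*(o^2 - 4) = (o - 5)*(o - 2)*(o + 2)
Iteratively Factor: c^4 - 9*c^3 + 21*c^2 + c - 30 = (c - 3)*(c^3 - 6*c^2 + 3*c + 10) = (c - 3)*(c - 2)*(c^2 - 4*c - 5) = (c - 3)*(c - 2)*(c + 1)*(c - 5)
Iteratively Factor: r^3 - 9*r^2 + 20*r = (r)*(r^2 - 9*r + 20) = r*(r - 5)*(r - 4)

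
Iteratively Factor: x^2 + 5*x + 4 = (x + 4)*(x + 1)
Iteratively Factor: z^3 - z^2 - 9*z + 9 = (z - 3)*(z^2 + 2*z - 3) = (z - 3)*(z - 1)*(z + 3)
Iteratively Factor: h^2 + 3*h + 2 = (h + 2)*(h + 1)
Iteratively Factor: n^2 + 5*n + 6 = (n + 2)*(n + 3)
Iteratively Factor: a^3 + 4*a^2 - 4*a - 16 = (a + 2)*(a^2 + 2*a - 8) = (a + 2)*(a + 4)*(a - 2)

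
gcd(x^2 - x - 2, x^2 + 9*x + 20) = 1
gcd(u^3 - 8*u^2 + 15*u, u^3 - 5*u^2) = u^2 - 5*u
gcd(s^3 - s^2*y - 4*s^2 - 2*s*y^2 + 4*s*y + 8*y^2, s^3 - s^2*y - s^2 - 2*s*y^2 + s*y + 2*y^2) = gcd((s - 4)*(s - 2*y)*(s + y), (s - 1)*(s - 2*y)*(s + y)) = -s^2 + s*y + 2*y^2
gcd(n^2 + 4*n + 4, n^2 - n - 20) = 1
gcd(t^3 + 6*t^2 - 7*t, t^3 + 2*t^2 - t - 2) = t - 1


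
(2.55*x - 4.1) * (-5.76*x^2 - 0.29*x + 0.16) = -14.688*x^3 + 22.8765*x^2 + 1.597*x - 0.656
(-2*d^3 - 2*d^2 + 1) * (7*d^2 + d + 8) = -14*d^5 - 16*d^4 - 18*d^3 - 9*d^2 + d + 8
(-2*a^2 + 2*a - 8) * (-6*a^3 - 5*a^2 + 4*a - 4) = 12*a^5 - 2*a^4 + 30*a^3 + 56*a^2 - 40*a + 32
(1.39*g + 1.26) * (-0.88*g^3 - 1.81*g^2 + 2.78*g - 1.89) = -1.2232*g^4 - 3.6247*g^3 + 1.5836*g^2 + 0.8757*g - 2.3814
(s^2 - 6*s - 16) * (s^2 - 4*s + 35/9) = s^4 - 10*s^3 + 107*s^2/9 + 122*s/3 - 560/9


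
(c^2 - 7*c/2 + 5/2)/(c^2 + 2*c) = (2*c^2 - 7*c + 5)/(2*c*(c + 2))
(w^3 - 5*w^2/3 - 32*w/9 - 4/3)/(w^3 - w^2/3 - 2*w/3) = (w^2 - 7*w/3 - 2)/(w*(w - 1))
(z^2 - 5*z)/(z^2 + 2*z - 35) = z/(z + 7)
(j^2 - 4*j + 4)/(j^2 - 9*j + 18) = (j^2 - 4*j + 4)/(j^2 - 9*j + 18)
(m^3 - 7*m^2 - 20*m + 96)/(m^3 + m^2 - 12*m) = (m - 8)/m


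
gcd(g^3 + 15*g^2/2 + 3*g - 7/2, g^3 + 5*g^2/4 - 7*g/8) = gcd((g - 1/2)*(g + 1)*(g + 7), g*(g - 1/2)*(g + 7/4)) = g - 1/2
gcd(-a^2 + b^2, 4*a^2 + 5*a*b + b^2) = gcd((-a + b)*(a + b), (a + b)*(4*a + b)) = a + b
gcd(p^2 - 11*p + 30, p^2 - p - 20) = p - 5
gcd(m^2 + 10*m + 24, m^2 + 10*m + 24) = m^2 + 10*m + 24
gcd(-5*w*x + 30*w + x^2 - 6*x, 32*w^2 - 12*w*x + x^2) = 1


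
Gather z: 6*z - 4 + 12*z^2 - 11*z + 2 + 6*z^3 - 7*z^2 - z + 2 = 6*z^3 + 5*z^2 - 6*z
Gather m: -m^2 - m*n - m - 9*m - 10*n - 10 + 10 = -m^2 + m*(-n - 10) - 10*n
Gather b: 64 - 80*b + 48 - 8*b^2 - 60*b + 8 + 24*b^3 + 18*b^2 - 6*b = 24*b^3 + 10*b^2 - 146*b + 120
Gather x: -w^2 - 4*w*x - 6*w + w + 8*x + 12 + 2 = -w^2 - 5*w + x*(8 - 4*w) + 14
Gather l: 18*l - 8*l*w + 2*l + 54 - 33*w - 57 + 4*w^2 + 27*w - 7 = l*(20 - 8*w) + 4*w^2 - 6*w - 10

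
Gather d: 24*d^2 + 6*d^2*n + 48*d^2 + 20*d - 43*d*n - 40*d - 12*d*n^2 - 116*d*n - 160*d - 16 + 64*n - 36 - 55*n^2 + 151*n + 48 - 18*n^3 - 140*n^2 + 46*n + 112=d^2*(6*n + 72) + d*(-12*n^2 - 159*n - 180) - 18*n^3 - 195*n^2 + 261*n + 108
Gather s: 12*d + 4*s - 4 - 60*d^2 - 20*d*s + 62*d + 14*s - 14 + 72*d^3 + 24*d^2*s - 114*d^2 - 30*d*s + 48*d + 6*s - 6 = 72*d^3 - 174*d^2 + 122*d + s*(24*d^2 - 50*d + 24) - 24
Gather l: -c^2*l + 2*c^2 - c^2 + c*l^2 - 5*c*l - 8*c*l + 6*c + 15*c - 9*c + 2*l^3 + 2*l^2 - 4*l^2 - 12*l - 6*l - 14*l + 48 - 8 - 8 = c^2 + 12*c + 2*l^3 + l^2*(c - 2) + l*(-c^2 - 13*c - 32) + 32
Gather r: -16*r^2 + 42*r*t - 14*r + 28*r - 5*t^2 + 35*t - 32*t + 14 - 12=-16*r^2 + r*(42*t + 14) - 5*t^2 + 3*t + 2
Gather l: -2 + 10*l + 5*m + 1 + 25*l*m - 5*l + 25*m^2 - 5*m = l*(25*m + 5) + 25*m^2 - 1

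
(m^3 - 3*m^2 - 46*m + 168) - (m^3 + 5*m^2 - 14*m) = -8*m^2 - 32*m + 168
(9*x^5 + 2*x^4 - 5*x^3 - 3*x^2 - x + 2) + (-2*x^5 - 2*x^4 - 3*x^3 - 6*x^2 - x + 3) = 7*x^5 - 8*x^3 - 9*x^2 - 2*x + 5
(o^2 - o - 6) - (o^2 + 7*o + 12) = -8*o - 18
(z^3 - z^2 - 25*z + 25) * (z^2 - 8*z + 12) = z^5 - 9*z^4 - 5*z^3 + 213*z^2 - 500*z + 300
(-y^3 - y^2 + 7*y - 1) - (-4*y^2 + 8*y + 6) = -y^3 + 3*y^2 - y - 7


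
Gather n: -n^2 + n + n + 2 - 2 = -n^2 + 2*n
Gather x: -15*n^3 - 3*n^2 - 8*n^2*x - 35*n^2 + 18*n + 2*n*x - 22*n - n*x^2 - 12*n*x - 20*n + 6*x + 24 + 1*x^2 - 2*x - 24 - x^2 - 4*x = -15*n^3 - 38*n^2 - n*x^2 - 24*n + x*(-8*n^2 - 10*n)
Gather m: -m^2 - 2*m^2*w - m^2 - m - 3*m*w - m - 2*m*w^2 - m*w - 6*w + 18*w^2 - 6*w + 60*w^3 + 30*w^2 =m^2*(-2*w - 2) + m*(-2*w^2 - 4*w - 2) + 60*w^3 + 48*w^2 - 12*w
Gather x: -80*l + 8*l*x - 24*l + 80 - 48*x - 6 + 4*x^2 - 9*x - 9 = -104*l + 4*x^2 + x*(8*l - 57) + 65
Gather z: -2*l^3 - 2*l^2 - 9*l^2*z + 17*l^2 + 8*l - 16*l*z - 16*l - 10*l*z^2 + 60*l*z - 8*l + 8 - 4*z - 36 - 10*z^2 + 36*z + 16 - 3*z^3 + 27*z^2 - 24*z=-2*l^3 + 15*l^2 - 16*l - 3*z^3 + z^2*(17 - 10*l) + z*(-9*l^2 + 44*l + 8) - 12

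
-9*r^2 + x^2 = (-3*r + x)*(3*r + x)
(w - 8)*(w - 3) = w^2 - 11*w + 24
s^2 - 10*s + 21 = (s - 7)*(s - 3)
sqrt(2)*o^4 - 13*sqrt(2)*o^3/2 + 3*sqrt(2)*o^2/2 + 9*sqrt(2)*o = o*(o - 6)*(o - 3/2)*(sqrt(2)*o + sqrt(2))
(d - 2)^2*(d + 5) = d^3 + d^2 - 16*d + 20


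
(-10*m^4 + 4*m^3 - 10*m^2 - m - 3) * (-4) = 40*m^4 - 16*m^3 + 40*m^2 + 4*m + 12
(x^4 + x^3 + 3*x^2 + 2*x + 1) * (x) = x^5 + x^4 + 3*x^3 + 2*x^2 + x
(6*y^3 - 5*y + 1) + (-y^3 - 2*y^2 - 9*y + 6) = 5*y^3 - 2*y^2 - 14*y + 7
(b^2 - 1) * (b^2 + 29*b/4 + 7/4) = b^4 + 29*b^3/4 + 3*b^2/4 - 29*b/4 - 7/4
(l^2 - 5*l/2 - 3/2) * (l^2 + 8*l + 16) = l^4 + 11*l^3/2 - 11*l^2/2 - 52*l - 24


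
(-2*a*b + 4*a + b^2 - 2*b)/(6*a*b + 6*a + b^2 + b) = (-2*a*b + 4*a + b^2 - 2*b)/(6*a*b + 6*a + b^2 + b)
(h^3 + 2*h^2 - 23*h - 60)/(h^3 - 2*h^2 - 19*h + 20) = (h + 3)/(h - 1)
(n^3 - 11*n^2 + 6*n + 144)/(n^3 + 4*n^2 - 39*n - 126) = (n - 8)/(n + 7)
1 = 1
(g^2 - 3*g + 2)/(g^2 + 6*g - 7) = (g - 2)/(g + 7)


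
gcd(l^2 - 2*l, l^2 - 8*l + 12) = l - 2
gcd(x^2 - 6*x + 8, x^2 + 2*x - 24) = x - 4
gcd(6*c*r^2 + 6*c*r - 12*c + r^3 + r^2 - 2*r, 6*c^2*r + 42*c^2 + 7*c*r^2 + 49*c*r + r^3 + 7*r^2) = 6*c + r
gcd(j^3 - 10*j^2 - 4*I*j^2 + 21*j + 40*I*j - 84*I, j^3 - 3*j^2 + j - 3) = j - 3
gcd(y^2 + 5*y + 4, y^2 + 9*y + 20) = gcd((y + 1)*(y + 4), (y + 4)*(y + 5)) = y + 4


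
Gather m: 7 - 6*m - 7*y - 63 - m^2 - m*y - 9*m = -m^2 + m*(-y - 15) - 7*y - 56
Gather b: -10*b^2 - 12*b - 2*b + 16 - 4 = -10*b^2 - 14*b + 12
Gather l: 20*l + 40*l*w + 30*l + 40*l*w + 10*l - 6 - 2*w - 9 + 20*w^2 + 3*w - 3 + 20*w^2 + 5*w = l*(80*w + 60) + 40*w^2 + 6*w - 18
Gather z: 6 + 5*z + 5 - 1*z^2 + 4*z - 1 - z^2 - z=-2*z^2 + 8*z + 10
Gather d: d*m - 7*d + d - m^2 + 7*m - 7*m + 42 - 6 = d*(m - 6) - m^2 + 36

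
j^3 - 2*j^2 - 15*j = j*(j - 5)*(j + 3)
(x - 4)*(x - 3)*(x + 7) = x^3 - 37*x + 84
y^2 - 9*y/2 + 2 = (y - 4)*(y - 1/2)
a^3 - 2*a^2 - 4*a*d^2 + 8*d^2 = (a - 2)*(a - 2*d)*(a + 2*d)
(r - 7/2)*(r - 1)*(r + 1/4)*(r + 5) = r^4 + 3*r^3/4 - 151*r^2/8 + 51*r/4 + 35/8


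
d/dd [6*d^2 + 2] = 12*d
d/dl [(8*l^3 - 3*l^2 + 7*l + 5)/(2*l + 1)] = (32*l^3 + 18*l^2 - 6*l - 3)/(4*l^2 + 4*l + 1)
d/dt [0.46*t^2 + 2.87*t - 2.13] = 0.92*t + 2.87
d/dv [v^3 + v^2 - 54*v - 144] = 3*v^2 + 2*v - 54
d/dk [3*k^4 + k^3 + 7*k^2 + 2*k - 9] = 12*k^3 + 3*k^2 + 14*k + 2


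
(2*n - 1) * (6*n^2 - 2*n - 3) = 12*n^3 - 10*n^2 - 4*n + 3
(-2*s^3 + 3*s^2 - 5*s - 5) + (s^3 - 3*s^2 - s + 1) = -s^3 - 6*s - 4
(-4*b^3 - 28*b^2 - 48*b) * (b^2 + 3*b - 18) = -4*b^5 - 40*b^4 - 60*b^3 + 360*b^2 + 864*b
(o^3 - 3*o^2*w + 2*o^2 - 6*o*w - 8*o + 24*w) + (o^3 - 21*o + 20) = 2*o^3 - 3*o^2*w + 2*o^2 - 6*o*w - 29*o + 24*w + 20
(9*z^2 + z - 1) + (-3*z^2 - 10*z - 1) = 6*z^2 - 9*z - 2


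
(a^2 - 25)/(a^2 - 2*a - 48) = (25 - a^2)/(-a^2 + 2*a + 48)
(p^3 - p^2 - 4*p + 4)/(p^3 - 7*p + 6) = (p + 2)/(p + 3)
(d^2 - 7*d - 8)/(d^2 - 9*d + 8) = (d + 1)/(d - 1)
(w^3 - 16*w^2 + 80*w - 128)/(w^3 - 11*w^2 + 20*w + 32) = (w - 4)/(w + 1)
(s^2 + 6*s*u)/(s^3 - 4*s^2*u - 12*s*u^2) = (s + 6*u)/(s^2 - 4*s*u - 12*u^2)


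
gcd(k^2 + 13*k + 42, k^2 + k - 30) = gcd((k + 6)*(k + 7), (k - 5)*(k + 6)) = k + 6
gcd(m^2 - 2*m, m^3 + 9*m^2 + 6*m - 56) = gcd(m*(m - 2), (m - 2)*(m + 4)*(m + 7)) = m - 2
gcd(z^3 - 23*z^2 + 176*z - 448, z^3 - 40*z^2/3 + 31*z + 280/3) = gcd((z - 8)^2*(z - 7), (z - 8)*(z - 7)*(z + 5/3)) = z^2 - 15*z + 56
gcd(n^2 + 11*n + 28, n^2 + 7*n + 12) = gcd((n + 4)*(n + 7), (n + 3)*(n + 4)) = n + 4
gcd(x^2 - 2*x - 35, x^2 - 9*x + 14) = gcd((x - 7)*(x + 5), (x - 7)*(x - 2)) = x - 7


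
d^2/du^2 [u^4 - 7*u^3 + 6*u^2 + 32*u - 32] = 12*u^2 - 42*u + 12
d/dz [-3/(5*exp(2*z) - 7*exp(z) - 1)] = (30*exp(z) - 21)*exp(z)/(-5*exp(2*z) + 7*exp(z) + 1)^2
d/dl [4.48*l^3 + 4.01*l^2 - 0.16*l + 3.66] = 13.44*l^2 + 8.02*l - 0.16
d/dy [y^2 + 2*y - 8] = 2*y + 2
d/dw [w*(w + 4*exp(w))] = w*(4*exp(w) + 1) + w + 4*exp(w)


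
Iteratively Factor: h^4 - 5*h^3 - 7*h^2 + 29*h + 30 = (h + 1)*(h^3 - 6*h^2 - h + 30) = (h - 3)*(h + 1)*(h^2 - 3*h - 10) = (h - 5)*(h - 3)*(h + 1)*(h + 2)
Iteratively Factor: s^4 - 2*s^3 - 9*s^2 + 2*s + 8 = (s - 1)*(s^3 - s^2 - 10*s - 8) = (s - 4)*(s - 1)*(s^2 + 3*s + 2) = (s - 4)*(s - 1)*(s + 1)*(s + 2)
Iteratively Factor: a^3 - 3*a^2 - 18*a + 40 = (a + 4)*(a^2 - 7*a + 10) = (a - 5)*(a + 4)*(a - 2)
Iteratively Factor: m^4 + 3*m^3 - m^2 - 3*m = (m + 1)*(m^3 + 2*m^2 - 3*m) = m*(m + 1)*(m^2 + 2*m - 3) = m*(m - 1)*(m + 1)*(m + 3)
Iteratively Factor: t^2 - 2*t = (t - 2)*(t)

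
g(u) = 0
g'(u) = 0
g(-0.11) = 0.00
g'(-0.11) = 0.00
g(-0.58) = 0.00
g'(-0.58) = 0.00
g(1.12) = 0.00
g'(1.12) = 0.00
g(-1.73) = 0.00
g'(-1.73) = 0.00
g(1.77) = 0.00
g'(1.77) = 0.00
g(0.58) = 0.00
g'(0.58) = 0.00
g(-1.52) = 0.00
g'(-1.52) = 0.00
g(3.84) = 0.00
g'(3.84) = 0.00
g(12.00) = 0.00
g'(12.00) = 0.00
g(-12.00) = 0.00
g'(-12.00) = 0.00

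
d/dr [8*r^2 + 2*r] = 16*r + 2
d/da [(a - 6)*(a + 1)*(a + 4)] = 3*a^2 - 2*a - 26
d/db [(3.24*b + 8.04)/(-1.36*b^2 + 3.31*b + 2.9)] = (4.4064*b^2 + 21.8688*b - 17.2164)/(1.8496*b^4 - 9.0032*b^3 + 3.0681*b^2 + 19.198*b + 8.41)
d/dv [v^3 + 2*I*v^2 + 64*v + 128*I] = 3*v^2 + 4*I*v + 64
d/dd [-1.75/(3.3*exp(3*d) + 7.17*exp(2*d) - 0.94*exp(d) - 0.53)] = (17.325*exp(2*d) + 25.095*exp(d) - 1.645)*exp(d)/(3.3*exp(3*d) + 7.17*exp(2*d) - 0.94*exp(d) - 0.53)^2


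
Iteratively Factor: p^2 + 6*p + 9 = (p + 3)*(p + 3)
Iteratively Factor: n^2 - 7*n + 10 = (n - 2)*(n - 5)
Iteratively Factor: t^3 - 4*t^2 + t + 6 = (t - 2)*(t^2 - 2*t - 3) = (t - 3)*(t - 2)*(t + 1)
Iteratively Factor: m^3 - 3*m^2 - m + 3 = (m - 3)*(m^2 - 1) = (m - 3)*(m - 1)*(m + 1)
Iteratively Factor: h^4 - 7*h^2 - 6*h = (h)*(h^3 - 7*h - 6) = h*(h - 3)*(h^2 + 3*h + 2) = h*(h - 3)*(h + 2)*(h + 1)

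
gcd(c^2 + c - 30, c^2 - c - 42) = c + 6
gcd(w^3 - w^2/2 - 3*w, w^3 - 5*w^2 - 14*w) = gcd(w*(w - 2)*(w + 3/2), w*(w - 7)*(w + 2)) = w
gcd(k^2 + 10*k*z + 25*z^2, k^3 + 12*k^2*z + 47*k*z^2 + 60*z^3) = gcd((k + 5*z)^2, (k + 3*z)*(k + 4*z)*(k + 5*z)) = k + 5*z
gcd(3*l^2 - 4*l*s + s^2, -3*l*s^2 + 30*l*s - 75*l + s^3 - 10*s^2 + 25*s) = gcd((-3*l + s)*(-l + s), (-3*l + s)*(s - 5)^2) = -3*l + s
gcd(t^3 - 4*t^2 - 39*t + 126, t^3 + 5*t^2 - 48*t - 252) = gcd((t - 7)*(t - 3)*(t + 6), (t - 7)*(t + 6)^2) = t^2 - t - 42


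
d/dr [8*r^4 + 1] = 32*r^3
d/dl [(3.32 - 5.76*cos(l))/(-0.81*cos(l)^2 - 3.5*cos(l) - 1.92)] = (4.6656*cos(l)^2 - 5.3784*cos(l) - 22.6792)*sin(l)/(0.6561*cos(l)^4 + 5.67*cos(l)^3 + 15.3604*cos(l)^2 + 13.44*cos(l) + 3.6864)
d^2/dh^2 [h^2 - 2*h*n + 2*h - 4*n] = 2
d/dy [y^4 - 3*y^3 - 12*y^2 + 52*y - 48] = 4*y^3 - 9*y^2 - 24*y + 52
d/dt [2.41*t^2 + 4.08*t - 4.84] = 4.82*t + 4.08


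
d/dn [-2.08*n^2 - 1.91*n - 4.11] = -4.16*n - 1.91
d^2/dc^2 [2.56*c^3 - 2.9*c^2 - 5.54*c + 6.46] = 15.36*c - 5.8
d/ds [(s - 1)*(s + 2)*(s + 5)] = 3*s^2 + 12*s + 3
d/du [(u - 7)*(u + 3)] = 2*u - 4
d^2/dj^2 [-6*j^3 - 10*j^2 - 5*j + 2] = -36*j - 20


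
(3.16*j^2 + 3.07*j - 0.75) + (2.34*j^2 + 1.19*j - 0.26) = 5.5*j^2 + 4.26*j - 1.01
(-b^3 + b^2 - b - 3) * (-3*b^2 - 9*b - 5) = 3*b^5 + 6*b^4 - b^3 + 13*b^2 + 32*b + 15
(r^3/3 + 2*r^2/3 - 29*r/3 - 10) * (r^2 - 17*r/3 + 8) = r^5/3 - 11*r^4/9 - 97*r^3/9 + 451*r^2/9 - 62*r/3 - 80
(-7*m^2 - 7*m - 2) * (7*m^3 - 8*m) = -49*m^5 - 49*m^4 + 42*m^3 + 56*m^2 + 16*m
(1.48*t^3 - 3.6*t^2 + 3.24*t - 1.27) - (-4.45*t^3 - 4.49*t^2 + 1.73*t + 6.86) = 5.93*t^3 + 0.89*t^2 + 1.51*t - 8.13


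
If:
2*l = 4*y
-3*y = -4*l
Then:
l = 0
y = 0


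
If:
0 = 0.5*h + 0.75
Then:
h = -1.50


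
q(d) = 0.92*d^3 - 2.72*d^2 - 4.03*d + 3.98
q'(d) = 2.76*d^2 - 5.44*d - 4.03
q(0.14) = 3.37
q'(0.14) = -4.74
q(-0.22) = 4.73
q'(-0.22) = -2.70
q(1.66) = -6.00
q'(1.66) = -5.45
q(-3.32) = -46.29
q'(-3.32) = 44.45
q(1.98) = -7.52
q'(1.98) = -3.98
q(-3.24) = -42.81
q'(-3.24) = 42.57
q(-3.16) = -39.48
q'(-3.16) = 40.72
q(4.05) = 4.16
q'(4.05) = 19.21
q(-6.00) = -268.48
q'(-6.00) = 127.97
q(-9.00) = -850.75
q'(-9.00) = 268.49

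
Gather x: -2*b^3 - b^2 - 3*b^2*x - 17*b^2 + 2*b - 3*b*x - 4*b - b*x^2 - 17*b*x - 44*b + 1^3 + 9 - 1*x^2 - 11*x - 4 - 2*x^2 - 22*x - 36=-2*b^3 - 18*b^2 - 46*b + x^2*(-b - 3) + x*(-3*b^2 - 20*b - 33) - 30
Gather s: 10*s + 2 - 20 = 10*s - 18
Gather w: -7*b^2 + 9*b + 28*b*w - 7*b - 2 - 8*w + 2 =-7*b^2 + 2*b + w*(28*b - 8)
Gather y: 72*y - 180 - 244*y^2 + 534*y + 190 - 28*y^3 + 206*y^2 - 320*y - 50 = -28*y^3 - 38*y^2 + 286*y - 40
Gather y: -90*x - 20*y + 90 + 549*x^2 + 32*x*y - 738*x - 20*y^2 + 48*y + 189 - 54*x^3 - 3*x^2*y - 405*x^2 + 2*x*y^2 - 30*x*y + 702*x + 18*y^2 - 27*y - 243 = -54*x^3 + 144*x^2 - 126*x + y^2*(2*x - 2) + y*(-3*x^2 + 2*x + 1) + 36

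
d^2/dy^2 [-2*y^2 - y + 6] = -4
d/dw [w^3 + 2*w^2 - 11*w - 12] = 3*w^2 + 4*w - 11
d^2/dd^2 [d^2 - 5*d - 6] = 2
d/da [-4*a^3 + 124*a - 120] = 124 - 12*a^2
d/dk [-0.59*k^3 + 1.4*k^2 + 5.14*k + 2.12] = -1.77*k^2 + 2.8*k + 5.14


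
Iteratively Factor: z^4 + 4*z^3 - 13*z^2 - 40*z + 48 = (z + 4)*(z^3 - 13*z + 12) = (z - 3)*(z + 4)*(z^2 + 3*z - 4) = (z - 3)*(z - 1)*(z + 4)*(z + 4)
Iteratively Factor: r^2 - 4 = (r + 2)*(r - 2)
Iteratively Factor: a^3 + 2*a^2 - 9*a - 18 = (a + 3)*(a^2 - a - 6) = (a - 3)*(a + 3)*(a + 2)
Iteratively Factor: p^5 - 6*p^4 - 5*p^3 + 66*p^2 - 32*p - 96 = (p - 4)*(p^4 - 2*p^3 - 13*p^2 + 14*p + 24) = (p - 4)^2*(p^3 + 2*p^2 - 5*p - 6) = (p - 4)^2*(p - 2)*(p^2 + 4*p + 3) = (p - 4)^2*(p - 2)*(p + 1)*(p + 3)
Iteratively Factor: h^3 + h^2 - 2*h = (h + 2)*(h^2 - h) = (h - 1)*(h + 2)*(h)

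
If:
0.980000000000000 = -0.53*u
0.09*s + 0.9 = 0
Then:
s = -10.00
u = -1.85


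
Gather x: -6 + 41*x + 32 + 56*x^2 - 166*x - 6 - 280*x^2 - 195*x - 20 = -224*x^2 - 320*x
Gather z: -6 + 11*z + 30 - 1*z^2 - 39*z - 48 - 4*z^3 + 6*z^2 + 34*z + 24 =-4*z^3 + 5*z^2 + 6*z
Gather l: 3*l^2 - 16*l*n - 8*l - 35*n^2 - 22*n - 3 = 3*l^2 + l*(-16*n - 8) - 35*n^2 - 22*n - 3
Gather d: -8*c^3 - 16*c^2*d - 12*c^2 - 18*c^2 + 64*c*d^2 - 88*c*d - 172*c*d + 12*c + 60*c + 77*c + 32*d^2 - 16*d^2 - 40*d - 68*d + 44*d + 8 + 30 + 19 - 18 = -8*c^3 - 30*c^2 + 149*c + d^2*(64*c + 16) + d*(-16*c^2 - 260*c - 64) + 39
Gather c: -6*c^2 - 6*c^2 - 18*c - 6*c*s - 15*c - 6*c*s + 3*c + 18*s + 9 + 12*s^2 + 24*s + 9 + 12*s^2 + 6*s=-12*c^2 + c*(-12*s - 30) + 24*s^2 + 48*s + 18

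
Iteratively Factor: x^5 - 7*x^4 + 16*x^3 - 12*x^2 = (x - 3)*(x^4 - 4*x^3 + 4*x^2) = (x - 3)*(x - 2)*(x^3 - 2*x^2) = x*(x - 3)*(x - 2)*(x^2 - 2*x) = x*(x - 3)*(x - 2)^2*(x)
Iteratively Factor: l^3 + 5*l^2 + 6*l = (l + 3)*(l^2 + 2*l) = l*(l + 3)*(l + 2)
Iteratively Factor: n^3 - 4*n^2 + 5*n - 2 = (n - 2)*(n^2 - 2*n + 1) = (n - 2)*(n - 1)*(n - 1)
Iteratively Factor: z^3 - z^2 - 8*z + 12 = (z - 2)*(z^2 + z - 6) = (z - 2)*(z + 3)*(z - 2)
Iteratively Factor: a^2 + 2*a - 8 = (a + 4)*(a - 2)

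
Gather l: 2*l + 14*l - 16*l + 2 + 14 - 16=0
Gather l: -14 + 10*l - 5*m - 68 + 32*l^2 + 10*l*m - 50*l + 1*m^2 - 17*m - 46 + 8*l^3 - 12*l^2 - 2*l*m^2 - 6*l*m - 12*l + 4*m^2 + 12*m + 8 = 8*l^3 + 20*l^2 + l*(-2*m^2 + 4*m - 52) + 5*m^2 - 10*m - 120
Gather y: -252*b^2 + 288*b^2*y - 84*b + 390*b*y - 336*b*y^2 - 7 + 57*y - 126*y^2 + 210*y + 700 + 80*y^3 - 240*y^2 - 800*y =-252*b^2 - 84*b + 80*y^3 + y^2*(-336*b - 366) + y*(288*b^2 + 390*b - 533) + 693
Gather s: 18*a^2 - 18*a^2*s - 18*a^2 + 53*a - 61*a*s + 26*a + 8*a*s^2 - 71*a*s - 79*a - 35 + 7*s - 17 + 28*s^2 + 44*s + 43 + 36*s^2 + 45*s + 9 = s^2*(8*a + 64) + s*(-18*a^2 - 132*a + 96)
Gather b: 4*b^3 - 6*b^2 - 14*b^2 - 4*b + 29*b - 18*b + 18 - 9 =4*b^3 - 20*b^2 + 7*b + 9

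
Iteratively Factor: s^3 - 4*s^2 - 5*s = (s + 1)*(s^2 - 5*s) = (s - 5)*(s + 1)*(s)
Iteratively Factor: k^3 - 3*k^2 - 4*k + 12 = (k - 3)*(k^2 - 4) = (k - 3)*(k - 2)*(k + 2)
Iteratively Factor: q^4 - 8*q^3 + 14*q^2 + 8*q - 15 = (q - 1)*(q^3 - 7*q^2 + 7*q + 15) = (q - 1)*(q + 1)*(q^2 - 8*q + 15) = (q - 3)*(q - 1)*(q + 1)*(q - 5)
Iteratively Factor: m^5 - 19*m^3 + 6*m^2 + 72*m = (m + 4)*(m^4 - 4*m^3 - 3*m^2 + 18*m) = m*(m + 4)*(m^3 - 4*m^2 - 3*m + 18) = m*(m - 3)*(m + 4)*(m^2 - m - 6) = m*(m - 3)^2*(m + 4)*(m + 2)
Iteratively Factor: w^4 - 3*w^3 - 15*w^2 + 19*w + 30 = (w + 3)*(w^3 - 6*w^2 + 3*w + 10) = (w + 1)*(w + 3)*(w^2 - 7*w + 10) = (w - 2)*(w + 1)*(w + 3)*(w - 5)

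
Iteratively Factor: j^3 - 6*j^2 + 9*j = (j - 3)*(j^2 - 3*j) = j*(j - 3)*(j - 3)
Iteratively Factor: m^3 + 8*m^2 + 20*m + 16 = (m + 2)*(m^2 + 6*m + 8) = (m + 2)*(m + 4)*(m + 2)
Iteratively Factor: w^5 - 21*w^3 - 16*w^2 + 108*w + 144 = (w + 3)*(w^4 - 3*w^3 - 12*w^2 + 20*w + 48) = (w - 3)*(w + 3)*(w^3 - 12*w - 16) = (w - 3)*(w + 2)*(w + 3)*(w^2 - 2*w - 8) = (w - 3)*(w + 2)^2*(w + 3)*(w - 4)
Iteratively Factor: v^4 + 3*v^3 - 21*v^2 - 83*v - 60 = (v + 4)*(v^3 - v^2 - 17*v - 15) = (v + 3)*(v + 4)*(v^2 - 4*v - 5) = (v + 1)*(v + 3)*(v + 4)*(v - 5)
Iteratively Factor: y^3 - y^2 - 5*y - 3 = (y + 1)*(y^2 - 2*y - 3) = (y - 3)*(y + 1)*(y + 1)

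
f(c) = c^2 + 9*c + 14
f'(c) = 2*c + 9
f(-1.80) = 1.04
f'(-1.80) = 5.40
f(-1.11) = 5.24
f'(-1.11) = 6.78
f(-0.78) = 7.59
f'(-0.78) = 7.44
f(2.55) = 43.45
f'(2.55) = 14.10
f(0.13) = 15.19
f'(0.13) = 9.26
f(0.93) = 23.23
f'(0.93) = 10.86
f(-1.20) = 4.64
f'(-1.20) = 6.60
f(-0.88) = 6.85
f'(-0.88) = 7.24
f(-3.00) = -4.00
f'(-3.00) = 3.00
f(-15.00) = 104.00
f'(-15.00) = -21.00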